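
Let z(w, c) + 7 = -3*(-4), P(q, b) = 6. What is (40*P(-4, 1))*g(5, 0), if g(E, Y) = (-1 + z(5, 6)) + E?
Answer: 2160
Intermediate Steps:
z(w, c) = 5 (z(w, c) = -7 - 3*(-4) = -7 + 12 = 5)
g(E, Y) = 4 + E (g(E, Y) = (-1 + 5) + E = 4 + E)
(40*P(-4, 1))*g(5, 0) = (40*6)*(4 + 5) = 240*9 = 2160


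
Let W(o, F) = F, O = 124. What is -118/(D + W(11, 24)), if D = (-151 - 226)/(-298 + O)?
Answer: -708/157 ≈ -4.5096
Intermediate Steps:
D = 13/6 (D = (-151 - 226)/(-298 + 124) = -377/(-174) = -377*(-1/174) = 13/6 ≈ 2.1667)
-118/(D + W(11, 24)) = -118/(13/6 + 24) = -118/(157/6) = (6/157)*(-118) = -708/157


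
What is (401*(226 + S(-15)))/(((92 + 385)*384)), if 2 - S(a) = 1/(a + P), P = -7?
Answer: 2011817/4029696 ≈ 0.49925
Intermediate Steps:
S(a) = 2 - 1/(-7 + a) (S(a) = 2 - 1/(a - 7) = 2 - 1/(-7 + a))
(401*(226 + S(-15)))/(((92 + 385)*384)) = (401*(226 + (-15 + 2*(-15))/(-7 - 15)))/(((92 + 385)*384)) = (401*(226 + (-15 - 30)/(-22)))/((477*384)) = (401*(226 - 1/22*(-45)))/183168 = (401*(226 + 45/22))*(1/183168) = (401*(5017/22))*(1/183168) = (2011817/22)*(1/183168) = 2011817/4029696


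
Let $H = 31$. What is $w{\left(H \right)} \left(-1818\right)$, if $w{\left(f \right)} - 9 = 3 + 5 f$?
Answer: $-303606$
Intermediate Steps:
$w{\left(f \right)} = 12 + 5 f$ ($w{\left(f \right)} = 9 + \left(3 + 5 f\right) = 12 + 5 f$)
$w{\left(H \right)} \left(-1818\right) = \left(12 + 5 \cdot 31\right) \left(-1818\right) = \left(12 + 155\right) \left(-1818\right) = 167 \left(-1818\right) = -303606$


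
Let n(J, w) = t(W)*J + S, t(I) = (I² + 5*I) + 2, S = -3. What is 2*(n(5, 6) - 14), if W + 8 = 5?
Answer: -74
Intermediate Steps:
W = -3 (W = -8 + 5 = -3)
t(I) = 2 + I² + 5*I
n(J, w) = -3 - 4*J (n(J, w) = (2 + (-3)² + 5*(-3))*J - 3 = (2 + 9 - 15)*J - 3 = -4*J - 3 = -3 - 4*J)
2*(n(5, 6) - 14) = 2*((-3 - 4*5) - 14) = 2*((-3 - 20) - 14) = 2*(-23 - 14) = 2*(-37) = -74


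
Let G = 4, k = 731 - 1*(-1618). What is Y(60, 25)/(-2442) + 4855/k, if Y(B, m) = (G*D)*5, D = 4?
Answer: 1944665/956043 ≈ 2.0341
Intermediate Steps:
k = 2349 (k = 731 + 1618 = 2349)
Y(B, m) = 80 (Y(B, m) = (4*4)*5 = 16*5 = 80)
Y(60, 25)/(-2442) + 4855/k = 80/(-2442) + 4855/2349 = 80*(-1/2442) + 4855*(1/2349) = -40/1221 + 4855/2349 = 1944665/956043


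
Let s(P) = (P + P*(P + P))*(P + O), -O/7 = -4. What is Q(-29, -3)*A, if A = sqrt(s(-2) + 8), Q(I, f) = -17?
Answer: -34*sqrt(41) ≈ -217.71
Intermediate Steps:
O = 28 (O = -7*(-4) = 28)
s(P) = (28 + P)*(P + 2*P**2) (s(P) = (P + P*(P + P))*(P + 28) = (P + P*(2*P))*(28 + P) = (P + 2*P**2)*(28 + P) = (28 + P)*(P + 2*P**2))
A = 2*sqrt(41) (A = sqrt(-2*(28 + 2*(-2)**2 + 57*(-2)) + 8) = sqrt(-2*(28 + 2*4 - 114) + 8) = sqrt(-2*(28 + 8 - 114) + 8) = sqrt(-2*(-78) + 8) = sqrt(156 + 8) = sqrt(164) = 2*sqrt(41) ≈ 12.806)
Q(-29, -3)*A = -34*sqrt(41)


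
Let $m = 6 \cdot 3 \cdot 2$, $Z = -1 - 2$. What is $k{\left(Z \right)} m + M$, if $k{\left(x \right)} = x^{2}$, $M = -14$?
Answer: $310$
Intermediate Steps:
$Z = -3$
$m = 36$ ($m = 18 \cdot 2 = 36$)
$k{\left(Z \right)} m + M = \left(-3\right)^{2} \cdot 36 - 14 = 9 \cdot 36 - 14 = 324 - 14 = 310$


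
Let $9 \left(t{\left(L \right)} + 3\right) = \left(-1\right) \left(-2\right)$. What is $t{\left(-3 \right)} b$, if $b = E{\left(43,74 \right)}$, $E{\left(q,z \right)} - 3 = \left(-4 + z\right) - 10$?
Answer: $-175$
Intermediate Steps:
$E{\left(q,z \right)} = -11 + z$ ($E{\left(q,z \right)} = 3 + \left(\left(-4 + z\right) - 10\right) = 3 + \left(-14 + z\right) = -11 + z$)
$t{\left(L \right)} = - \frac{25}{9}$ ($t{\left(L \right)} = -3 + \frac{\left(-1\right) \left(-2\right)}{9} = -3 + \frac{1}{9} \cdot 2 = -3 + \frac{2}{9} = - \frac{25}{9}$)
$b = 63$ ($b = -11 + 74 = 63$)
$t{\left(-3 \right)} b = \left(- \frac{25}{9}\right) 63 = -175$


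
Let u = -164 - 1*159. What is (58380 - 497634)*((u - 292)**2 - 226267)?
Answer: -66748159332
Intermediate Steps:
u = -323 (u = -164 - 159 = -323)
(58380 - 497634)*((u - 292)**2 - 226267) = (58380 - 497634)*((-323 - 292)**2 - 226267) = -439254*((-615)**2 - 226267) = -439254*(378225 - 226267) = -439254*151958 = -66748159332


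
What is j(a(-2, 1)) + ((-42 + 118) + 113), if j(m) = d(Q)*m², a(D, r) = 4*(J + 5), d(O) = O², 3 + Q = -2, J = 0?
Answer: 10189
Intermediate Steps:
Q = -5 (Q = -3 - 2 = -5)
a(D, r) = 20 (a(D, r) = 4*(0 + 5) = 4*5 = 20)
j(m) = 25*m² (j(m) = (-5)²*m² = 25*m²)
j(a(-2, 1)) + ((-42 + 118) + 113) = 25*20² + ((-42 + 118) + 113) = 25*400 + (76 + 113) = 10000 + 189 = 10189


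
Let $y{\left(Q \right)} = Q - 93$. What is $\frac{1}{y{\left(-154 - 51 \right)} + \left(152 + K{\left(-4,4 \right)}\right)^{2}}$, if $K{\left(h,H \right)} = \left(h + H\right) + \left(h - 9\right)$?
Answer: $\frac{1}{19023} \approx 5.2568 \cdot 10^{-5}$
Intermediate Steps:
$K{\left(h,H \right)} = -9 + H + 2 h$ ($K{\left(h,H \right)} = \left(H + h\right) + \left(-9 + h\right) = -9 + H + 2 h$)
$y{\left(Q \right)} = -93 + Q$
$\frac{1}{y{\left(-154 - 51 \right)} + \left(152 + K{\left(-4,4 \right)}\right)^{2}} = \frac{1}{\left(-93 - 205\right) + \left(152 + \left(-9 + 4 + 2 \left(-4\right)\right)\right)^{2}} = \frac{1}{\left(-93 - 205\right) + \left(152 - 13\right)^{2}} = \frac{1}{-298 + 139^{2}} = \frac{1}{-298 + 19321} = \frac{1}{19023}$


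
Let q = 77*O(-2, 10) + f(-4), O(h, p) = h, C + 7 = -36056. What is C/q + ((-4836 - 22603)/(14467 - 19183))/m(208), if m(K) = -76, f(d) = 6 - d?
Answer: 11216671/44802 ≈ 250.36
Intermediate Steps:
C = -36063 (C = -7 - 36056 = -36063)
q = -144 (q = 77*(-2) + (6 - 1*(-4)) = -154 + (6 + 4) = -154 + 10 = -144)
C/q + ((-4836 - 22603)/(14467 - 19183))/m(208) = -36063/(-144) + ((-4836 - 22603)/(14467 - 19183))/(-76) = -36063*(-1/144) - 27439/(-4716)*(-1/76) = 4007/16 - 27439*(-1/4716)*(-1/76) = 4007/16 + (27439/4716)*(-1/76) = 4007/16 - 27439/358416 = 11216671/44802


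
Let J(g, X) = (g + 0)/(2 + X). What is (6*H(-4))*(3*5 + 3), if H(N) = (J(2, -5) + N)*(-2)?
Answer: 1008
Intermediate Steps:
J(g, X) = g/(2 + X)
H(N) = 4/3 - 2*N (H(N) = (2/(2 - 5) + N)*(-2) = (2/(-3) + N)*(-2) = (2*(-⅓) + N)*(-2) = (-⅔ + N)*(-2) = 4/3 - 2*N)
(6*H(-4))*(3*5 + 3) = (6*(4/3 - 2*(-4)))*(3*5 + 3) = (6*(4/3 + 8))*(15 + 3) = (6*(28/3))*18 = 56*18 = 1008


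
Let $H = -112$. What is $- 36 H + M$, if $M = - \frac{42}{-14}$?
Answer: $4035$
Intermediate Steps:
$M = 3$ ($M = \left(-42\right) \left(- \frac{1}{14}\right) = 3$)
$- 36 H + M = \left(-36\right) \left(-112\right) + 3 = 4032 + 3 = 4035$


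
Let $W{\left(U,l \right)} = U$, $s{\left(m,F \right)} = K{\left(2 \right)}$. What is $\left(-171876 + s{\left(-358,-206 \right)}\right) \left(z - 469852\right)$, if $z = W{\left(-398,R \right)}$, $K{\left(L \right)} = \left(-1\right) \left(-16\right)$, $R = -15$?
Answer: $80817165000$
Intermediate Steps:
$K{\left(L \right)} = 16$
$s{\left(m,F \right)} = 16$
$z = -398$
$\left(-171876 + s{\left(-358,-206 \right)}\right) \left(z - 469852\right) = \left(-171876 + 16\right) \left(-398 - 469852\right) = \left(-171860\right) \left(-470250\right) = 80817165000$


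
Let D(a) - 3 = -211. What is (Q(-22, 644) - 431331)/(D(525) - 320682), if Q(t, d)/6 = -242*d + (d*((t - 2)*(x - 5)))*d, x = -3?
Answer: -476409453/320890 ≈ -1484.7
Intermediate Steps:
D(a) = -208 (D(a) = 3 - 211 = -208)
Q(t, d) = -1452*d + 6*d**2*(16 - 8*t) (Q(t, d) = 6*(-242*d + (d*((t - 2)*(-3 - 5)))*d) = 6*(-242*d + (d*((-2 + t)*(-8)))*d) = 6*(-242*d + (d*(16 - 8*t))*d) = 6*(-242*d + d**2*(16 - 8*t)) = -1452*d + 6*d**2*(16 - 8*t))
(Q(-22, 644) - 431331)/(D(525) - 320682) = (12*644*(-121 + 8*644 - 4*644*(-22)) - 431331)/(-208 - 320682) = (12*644*(-121 + 5152 + 56672) - 431331)/(-320890) = (12*644*61703 - 431331)*(-1/320890) = (476840784 - 431331)*(-1/320890) = 476409453*(-1/320890) = -476409453/320890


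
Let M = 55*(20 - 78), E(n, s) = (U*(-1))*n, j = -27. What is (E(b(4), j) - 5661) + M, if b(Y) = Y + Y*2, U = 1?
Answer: -8863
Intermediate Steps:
b(Y) = 3*Y (b(Y) = Y + 2*Y = 3*Y)
E(n, s) = -n (E(n, s) = (1*(-1))*n = -n)
M = -3190 (M = 55*(-58) = -3190)
(E(b(4), j) - 5661) + M = (-3*4 - 5661) - 3190 = (-1*12 - 5661) - 3190 = (-12 - 5661) - 3190 = -5673 - 3190 = -8863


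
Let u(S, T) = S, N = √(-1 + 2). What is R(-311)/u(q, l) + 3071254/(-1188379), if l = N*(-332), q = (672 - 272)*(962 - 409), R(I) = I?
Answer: -679730970669/262869434800 ≈ -2.5858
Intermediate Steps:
q = 221200 (q = 400*553 = 221200)
N = 1 (N = √1 = 1)
l = -332 (l = 1*(-332) = -332)
R(-311)/u(q, l) + 3071254/(-1188379) = -311/221200 + 3071254/(-1188379) = -311*1/221200 + 3071254*(-1/1188379) = -311/221200 - 3071254/1188379 = -679730970669/262869434800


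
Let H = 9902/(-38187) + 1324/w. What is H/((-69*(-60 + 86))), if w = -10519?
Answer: 77359363/360315080541 ≈ 0.00021470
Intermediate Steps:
H = -154718726/401689053 (H = 9902/(-38187) + 1324/(-10519) = 9902*(-1/38187) + 1324*(-1/10519) = -9902/38187 - 1324/10519 = -154718726/401689053 ≈ -0.38517)
H/((-69*(-60 + 86))) = -154718726*(-1/(69*(-60 + 86)))/401689053 = -154718726/(401689053*((-69*26))) = -154718726/401689053/(-1794) = -154718726/401689053*(-1/1794) = 77359363/360315080541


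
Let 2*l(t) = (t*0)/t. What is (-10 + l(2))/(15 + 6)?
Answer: -10/21 ≈ -0.47619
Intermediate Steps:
l(t) = 0 (l(t) = ((t*0)/t)/2 = (0/t)/2 = (½)*0 = 0)
(-10 + l(2))/(15 + 6) = (-10 + 0)/(15 + 6) = -10/21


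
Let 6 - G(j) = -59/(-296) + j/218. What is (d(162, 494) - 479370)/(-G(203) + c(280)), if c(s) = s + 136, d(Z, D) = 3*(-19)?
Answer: -15468232728/13264715 ≈ -1166.1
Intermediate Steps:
d(Z, D) = -57
c(s) = 136 + s
G(j) = 1717/296 - j/218 (G(j) = 6 - (-59/(-296) + j/218) = 6 - (-59*(-1/296) + j*(1/218)) = 6 - (59/296 + j/218) = 6 + (-59/296 - j/218) = 1717/296 - j/218)
(d(162, 494) - 479370)/(-G(203) + c(280)) = (-57 - 479370)/(-(1717/296 - 1/218*203) + (136 + 280)) = -479427/(-(1717/296 - 203/218) + 416) = -479427/(-1*157109/32264 + 416) = -479427/(-157109/32264 + 416) = -479427/13264715/32264 = -479427*32264/13264715 = -15468232728/13264715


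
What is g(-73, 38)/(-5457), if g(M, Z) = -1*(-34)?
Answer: -2/321 ≈ -0.0062305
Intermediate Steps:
g(M, Z) = 34
g(-73, 38)/(-5457) = 34/(-5457) = 34*(-1/5457) = -2/321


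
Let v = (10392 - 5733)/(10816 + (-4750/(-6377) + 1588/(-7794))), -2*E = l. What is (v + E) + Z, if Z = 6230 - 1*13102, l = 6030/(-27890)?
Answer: -5151489739006776035/749693495080324 ≈ -6871.5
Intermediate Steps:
l = -603/2789 (l = 6030*(-1/27890) = -603/2789 ≈ -0.21621)
E = 603/5578 (E = -½*(-603/2789) = 603/5578 ≈ 0.10810)
Z = -6872 (Z = 6230 - 13102 = -6872)
v = 115781596371/268803691316 (v = 4659/(10816 + (-4750*(-1/6377) + 1588*(-1/7794))) = 4659/(10816 + (4750/6377 - 794/3897)) = 4659/(10816 + 13447412/24851169) = 4659/(268803691316/24851169) = 4659*(24851169/268803691316) = 115781596371/268803691316 ≈ 0.43073)
(v + E) + Z = (115781596371/268803691316 + 603/5578) - 6872 = 403959185210493/749693495080324 - 6872 = -5151489739006776035/749693495080324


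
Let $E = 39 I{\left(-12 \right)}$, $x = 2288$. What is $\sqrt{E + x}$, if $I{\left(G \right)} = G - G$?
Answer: $4 \sqrt{143} \approx 47.833$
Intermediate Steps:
$I{\left(G \right)} = 0$
$E = 0$ ($E = 39 \cdot 0 = 0$)
$\sqrt{E + x} = \sqrt{0 + 2288} = \sqrt{2288} = 4 \sqrt{143}$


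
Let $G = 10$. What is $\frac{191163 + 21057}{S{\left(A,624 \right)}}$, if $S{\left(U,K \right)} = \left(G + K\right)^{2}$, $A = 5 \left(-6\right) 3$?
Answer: $\frac{53055}{100489} \approx 0.52797$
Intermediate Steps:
$A = -90$ ($A = \left(-30\right) 3 = -90$)
$S{\left(U,K \right)} = \left(10 + K\right)^{2}$
$\frac{191163 + 21057}{S{\left(A,624 \right)}} = \frac{191163 + 21057}{\left(10 + 624\right)^{2}} = \frac{212220}{634^{2}} = \frac{212220}{401956} = 212220 \cdot \frac{1}{401956} = \frac{53055}{100489}$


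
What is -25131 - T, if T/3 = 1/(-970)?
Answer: -24377067/970 ≈ -25131.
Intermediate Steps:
T = -3/970 (T = 3/(-970) = 3*(-1/970) = -3/970 ≈ -0.0030928)
-25131 - T = -25131 - 1*(-3/970) = -25131 + 3/970 = -24377067/970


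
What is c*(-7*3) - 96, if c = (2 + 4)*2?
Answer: -348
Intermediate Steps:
c = 12 (c = 6*2 = 12)
c*(-7*3) - 96 = 12*(-7*3) - 96 = 12*(-21) - 96 = -252 - 96 = -348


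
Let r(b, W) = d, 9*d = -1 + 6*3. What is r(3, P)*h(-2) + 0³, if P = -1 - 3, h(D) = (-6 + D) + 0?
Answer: -136/9 ≈ -15.111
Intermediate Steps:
h(D) = -6 + D
P = -4
d = 17/9 (d = (-1 + 6*3)/9 = (-1 + 18)/9 = (⅑)*17 = 17/9 ≈ 1.8889)
r(b, W) = 17/9
r(3, P)*h(-2) + 0³ = 17*(-6 - 2)/9 + 0³ = (17/9)*(-8) + 0 = -136/9 + 0 = -136/9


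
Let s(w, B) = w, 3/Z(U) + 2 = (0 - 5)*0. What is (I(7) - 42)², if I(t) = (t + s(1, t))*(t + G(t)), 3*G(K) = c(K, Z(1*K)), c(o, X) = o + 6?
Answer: 21316/9 ≈ 2368.4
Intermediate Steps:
Z(U) = -3/2 (Z(U) = 3/(-2 + (0 - 5)*0) = 3/(-2 - 5*0) = 3/(-2 + 0) = 3/(-2) = 3*(-½) = -3/2)
c(o, X) = 6 + o
G(K) = 2 + K/3 (G(K) = (6 + K)/3 = 2 + K/3)
I(t) = (1 + t)*(2 + 4*t/3) (I(t) = (t + 1)*(t + (2 + t/3)) = (1 + t)*(2 + 4*t/3))
(I(7) - 42)² = ((2 + (4/3)*7² + (10/3)*7) - 42)² = ((2 + (4/3)*49 + 70/3) - 42)² = ((2 + 196/3 + 70/3) - 42)² = (272/3 - 42)² = (146/3)² = 21316/9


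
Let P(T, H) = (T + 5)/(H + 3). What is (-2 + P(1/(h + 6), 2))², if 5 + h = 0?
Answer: 16/25 ≈ 0.64000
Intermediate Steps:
h = -5 (h = -5 + 0 = -5)
P(T, H) = (5 + T)/(3 + H)
(-2 + P(1/(h + 6), 2))² = (-2 + (5 + 1/(-5 + 6))/(3 + 2))² = (-2 + (5 + 1/1)/5)² = (-2 + (5 + 1)/5)² = (-2 + (⅕)*6)² = (-2 + 6/5)² = (-⅘)² = 16/25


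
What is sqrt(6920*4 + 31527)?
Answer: sqrt(59207) ≈ 243.32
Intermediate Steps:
sqrt(6920*4 + 31527) = sqrt(27680 + 31527) = sqrt(59207)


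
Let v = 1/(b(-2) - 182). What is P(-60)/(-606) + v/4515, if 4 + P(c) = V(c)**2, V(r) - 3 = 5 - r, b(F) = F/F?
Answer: -629255651/82538715 ≈ -7.6238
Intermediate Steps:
b(F) = 1
V(r) = 8 - r (V(r) = 3 + (5 - r) = 8 - r)
P(c) = -4 + (8 - c)**2
v = -1/181 (v = 1/(1 - 182) = 1/(-181) = -1/181 ≈ -0.0055249)
P(-60)/(-606) + v/4515 = (-4 + (-8 - 60)**2)/(-606) - 1/181/4515 = (-4 + (-68)**2)*(-1/606) - 1/181*1/4515 = (-4 + 4624)*(-1/606) - 1/817215 = 4620*(-1/606) - 1/817215 = -770/101 - 1/817215 = -629255651/82538715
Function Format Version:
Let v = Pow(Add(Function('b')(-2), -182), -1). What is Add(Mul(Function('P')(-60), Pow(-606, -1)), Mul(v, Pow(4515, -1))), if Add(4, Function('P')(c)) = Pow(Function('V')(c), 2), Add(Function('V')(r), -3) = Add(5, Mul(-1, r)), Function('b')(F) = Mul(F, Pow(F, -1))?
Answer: Rational(-629255651, 82538715) ≈ -7.6238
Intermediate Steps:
Function('b')(F) = 1
Function('V')(r) = Add(8, Mul(-1, r)) (Function('V')(r) = Add(3, Add(5, Mul(-1, r))) = Add(8, Mul(-1, r)))
Function('P')(c) = Add(-4, Pow(Add(8, Mul(-1, c)), 2))
v = Rational(-1, 181) (v = Pow(Add(1, -182), -1) = Pow(-181, -1) = Rational(-1, 181) ≈ -0.0055249)
Add(Mul(Function('P')(-60), Pow(-606, -1)), Mul(v, Pow(4515, -1))) = Add(Mul(Add(-4, Pow(Add(-8, -60), 2)), Pow(-606, -1)), Mul(Rational(-1, 181), Pow(4515, -1))) = Add(Mul(Add(-4, Pow(-68, 2)), Rational(-1, 606)), Mul(Rational(-1, 181), Rational(1, 4515))) = Add(Mul(Add(-4, 4624), Rational(-1, 606)), Rational(-1, 817215)) = Add(Mul(4620, Rational(-1, 606)), Rational(-1, 817215)) = Add(Rational(-770, 101), Rational(-1, 817215)) = Rational(-629255651, 82538715)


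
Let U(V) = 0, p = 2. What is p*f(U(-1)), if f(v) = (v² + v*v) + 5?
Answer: 10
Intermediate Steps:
f(v) = 5 + 2*v² (f(v) = (v² + v²) + 5 = 2*v² + 5 = 5 + 2*v²)
p*f(U(-1)) = 2*(5 + 2*0²) = 2*(5 + 2*0) = 2*(5 + 0) = 2*5 = 10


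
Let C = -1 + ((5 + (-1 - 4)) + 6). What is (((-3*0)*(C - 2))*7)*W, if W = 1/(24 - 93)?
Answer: 0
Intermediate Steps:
W = -1/69 (W = 1/(-69) = -1/69 ≈ -0.014493)
C = 5 (C = -1 + ((5 - 5) + 6) = -1 + (0 + 6) = -1 + 6 = 5)
(((-3*0)*(C - 2))*7)*W = (((-3*0)*(5 - 2))*7)*(-1/69) = ((0*3)*7)*(-1/69) = (0*7)*(-1/69) = 0*(-1/69) = 0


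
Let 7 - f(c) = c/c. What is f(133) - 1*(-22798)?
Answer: 22804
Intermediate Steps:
f(c) = 6 (f(c) = 7 - c/c = 7 - 1*1 = 7 - 1 = 6)
f(133) - 1*(-22798) = 6 - 1*(-22798) = 6 + 22798 = 22804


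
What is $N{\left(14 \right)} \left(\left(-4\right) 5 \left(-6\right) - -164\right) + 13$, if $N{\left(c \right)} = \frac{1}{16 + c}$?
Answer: $\frac{337}{15} \approx 22.467$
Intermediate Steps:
$N{\left(14 \right)} \left(\left(-4\right) 5 \left(-6\right) - -164\right) + 13 = \frac{\left(-4\right) 5 \left(-6\right) - -164}{16 + 14} + 13 = \frac{\left(-20\right) \left(-6\right) + 164}{30} + 13 = \frac{120 + 164}{30} + 13 = \frac{1}{30} \cdot 284 + 13 = \frac{142}{15} + 13 = \frac{337}{15}$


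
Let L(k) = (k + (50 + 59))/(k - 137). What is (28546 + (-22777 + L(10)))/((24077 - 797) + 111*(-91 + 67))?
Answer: 91568/327279 ≈ 0.27979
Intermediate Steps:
L(k) = (109 + k)/(-137 + k) (L(k) = (k + 109)/(-137 + k) = (109 + k)/(-137 + k))
(28546 + (-22777 + L(10)))/((24077 - 797) + 111*(-91 + 67)) = (28546 + (-22777 + (109 + 10)/(-137 + 10)))/((24077 - 797) + 111*(-91 + 67)) = (28546 + (-22777 + 119/(-127)))/(23280 + 111*(-24)) = (28546 + (-22777 - 1/127*119))/(23280 - 2664) = (28546 + (-22777 - 119/127))/20616 = (28546 - 2892798/127)*(1/20616) = (732544/127)*(1/20616) = 91568/327279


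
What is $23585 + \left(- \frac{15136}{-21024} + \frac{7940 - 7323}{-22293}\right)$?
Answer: $\frac{38383096145}{1627389} \approx 23586.0$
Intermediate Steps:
$23585 + \left(- \frac{15136}{-21024} + \frac{7940 - 7323}{-22293}\right) = 23585 + \left(\left(-15136\right) \left(- \frac{1}{21024}\right) + \left(7940 - 7323\right) \left(- \frac{1}{22293}\right)\right) = 23585 + \left(\frac{473}{657} + 617 \left(- \frac{1}{22293}\right)\right) = 23585 + \left(\frac{473}{657} - \frac{617}{22293}\right) = 23585 + \frac{1126580}{1627389} = \frac{38383096145}{1627389}$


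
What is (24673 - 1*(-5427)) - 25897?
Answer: 4203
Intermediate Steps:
(24673 - 1*(-5427)) - 25897 = (24673 + 5427) - 25897 = 30100 - 25897 = 4203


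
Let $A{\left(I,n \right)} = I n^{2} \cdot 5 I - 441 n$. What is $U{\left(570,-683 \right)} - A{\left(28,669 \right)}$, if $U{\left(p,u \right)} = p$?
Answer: $-1754143521$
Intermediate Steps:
$A{\left(I,n \right)} = - 441 n + 5 I^{2} n^{2}$ ($A{\left(I,n \right)} = 5 I n^{2} I - 441 n = 5 I^{2} n^{2} - 441 n = - 441 n + 5 I^{2} n^{2}$)
$U{\left(570,-683 \right)} - A{\left(28,669 \right)} = 570 - 669 \left(-441 + 5 \cdot 669 \cdot 28^{2}\right) = 570 - 669 \left(-441 + 5 \cdot 669 \cdot 784\right) = 570 - 669 \left(-441 + 2622480\right) = 570 - 669 \cdot 2622039 = 570 - 1754144091 = -1754143521$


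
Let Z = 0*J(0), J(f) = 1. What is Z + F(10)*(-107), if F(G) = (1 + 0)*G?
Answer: -1070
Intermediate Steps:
F(G) = G (F(G) = 1*G = G)
Z = 0 (Z = 0*1 = 0)
Z + F(10)*(-107) = 0 + 10*(-107) = 0 - 1070 = -1070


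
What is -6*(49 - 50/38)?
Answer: -5436/19 ≈ -286.11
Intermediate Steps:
-6*(49 - 50/38) = -6*(49 - 50*1/38) = -6*(49 - 25/19) = -6*906/19 = -5436/19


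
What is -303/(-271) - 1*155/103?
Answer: -10796/27913 ≈ -0.38677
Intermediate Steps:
-303/(-271) - 1*155/103 = -303*(-1/271) - 155*1/103 = 303/271 - 155/103 = -10796/27913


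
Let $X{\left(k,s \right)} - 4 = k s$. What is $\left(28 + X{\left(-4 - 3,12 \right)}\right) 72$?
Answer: $-3744$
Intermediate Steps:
$X{\left(k,s \right)} = 4 + k s$
$\left(28 + X{\left(-4 - 3,12 \right)}\right) 72 = \left(28 + \left(4 + \left(-4 - 3\right) 12\right)\right) 72 = \left(28 + \left(4 - 84\right)\right) 72 = \left(28 - 80\right) 72 = \left(-52\right) 72 = -3744$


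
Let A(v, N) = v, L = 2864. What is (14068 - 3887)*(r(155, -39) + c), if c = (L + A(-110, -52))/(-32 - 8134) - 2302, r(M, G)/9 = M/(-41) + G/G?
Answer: -1322197378367/55801 ≈ -2.3695e+7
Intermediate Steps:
r(M, G) = 9 - 9*M/41 (r(M, G) = 9*(M/(-41) + G/G) = 9*(M*(-1/41) + 1) = 9*(-M/41 + 1) = 9*(1 - M/41) = 9 - 9*M/41)
c = -3133481/1361 (c = (2864 - 110)/(-32 - 8134) - 2302 = 2754/(-8166) - 2302 = 2754*(-1/8166) - 2302 = -459/1361 - 2302 = -3133481/1361 ≈ -2302.3)
(14068 - 3887)*(r(155, -39) + c) = (14068 - 3887)*((9 - 9/41*155) - 3133481/1361) = 10181*((9 - 1395/41) - 3133481/1361) = 10181*(-1026/41 - 3133481/1361) = 10181*(-129869107/55801) = -1322197378367/55801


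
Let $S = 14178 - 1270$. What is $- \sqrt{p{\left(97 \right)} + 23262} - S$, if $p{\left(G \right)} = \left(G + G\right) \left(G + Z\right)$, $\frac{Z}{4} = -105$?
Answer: $-12908 - 10 i \sqrt{394} \approx -12908.0 - 198.49 i$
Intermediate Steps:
$Z = -420$ ($Z = 4 \left(-105\right) = -420$)
$p{\left(G \right)} = 2 G \left(-420 + G\right)$ ($p{\left(G \right)} = \left(G + G\right) \left(G - 420\right) = 2 G \left(-420 + G\right)$)
$S = 12908$
$- \sqrt{p{\left(97 \right)} + 23262} - S = - \sqrt{2 \cdot 97 \left(-420 + 97\right) + 23262} - 12908 = - \sqrt{2 \cdot 97 \left(-323\right) + 23262} - 12908 = - \sqrt{-62662 + 23262} - 12908 = - \sqrt{-39400} - 12908 = - 10 i \sqrt{394} - 12908 = -12908 - 10 i \sqrt{394}$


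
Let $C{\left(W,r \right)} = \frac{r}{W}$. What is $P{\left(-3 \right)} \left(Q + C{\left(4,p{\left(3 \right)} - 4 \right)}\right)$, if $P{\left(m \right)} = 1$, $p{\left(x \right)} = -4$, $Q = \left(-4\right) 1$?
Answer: $-6$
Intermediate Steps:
$Q = -4$
$P{\left(-3 \right)} \left(Q + C{\left(4,p{\left(3 \right)} - 4 \right)}\right) = 1 \left(-4 + \frac{-4 - 4}{4}\right) = 1 \left(-4 - 2\right) = 1 \left(-6\right) = -6$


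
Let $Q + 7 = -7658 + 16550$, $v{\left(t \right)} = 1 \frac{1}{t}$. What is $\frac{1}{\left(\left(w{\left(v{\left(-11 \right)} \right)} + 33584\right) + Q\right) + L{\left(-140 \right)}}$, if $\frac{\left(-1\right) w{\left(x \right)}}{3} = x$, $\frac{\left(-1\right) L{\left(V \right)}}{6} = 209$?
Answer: $\frac{11}{453368} \approx 2.4263 \cdot 10^{-5}$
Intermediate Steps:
$L{\left(V \right)} = -1254$ ($L{\left(V \right)} = \left(-6\right) 209 = -1254$)
$v{\left(t \right)} = \frac{1}{t}$
$Q = 8885$ ($Q = -7 + \left(-7658 + 16550\right) = -7 + 8892 = 8885$)
$w{\left(x \right)} = - 3 x$
$\frac{1}{\left(\left(w{\left(v{\left(-11 \right)} \right)} + 33584\right) + Q\right) + L{\left(-140 \right)}} = \frac{1}{\left(\left(- \frac{3}{-11} + 33584\right) + 8885\right) - 1254} = \frac{1}{\left(\left(\left(-3\right) \left(- \frac{1}{11}\right) + 33584\right) + 8885\right) - 1254} = \frac{1}{\left(\left(\frac{3}{11} + 33584\right) + 8885\right) - 1254} = \frac{1}{\left(\frac{369427}{11} + 8885\right) - 1254} = \frac{1}{\frac{467162}{11} - 1254} = \frac{1}{\frac{453368}{11}} = \frac{11}{453368}$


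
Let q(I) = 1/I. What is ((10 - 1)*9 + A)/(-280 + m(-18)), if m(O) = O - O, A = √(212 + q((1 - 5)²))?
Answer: -81/280 - 3*√377/1120 ≈ -0.34129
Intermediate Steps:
A = 3*√377/4 (A = √(212 + 1/((1 - 5)²)) = √(212 + 1/((-4)²)) = √(212 + 1/16) = √(3393/16) = 3*√377/4 ≈ 14.562)
m(O) = 0
((10 - 1)*9 + A)/(-280 + m(-18)) = ((10 - 1)*9 + 3*√377/4)/(-280 + 0) = (9*9 + 3*√377/4)/(-280) = (81 + 3*√377/4)*(-1/280) = -81/280 - 3*√377/1120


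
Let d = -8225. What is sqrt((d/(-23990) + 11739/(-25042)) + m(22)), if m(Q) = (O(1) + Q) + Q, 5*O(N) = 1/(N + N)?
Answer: 7*sqrt(80972807338100890)/300378790 ≈ 6.6313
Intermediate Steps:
O(N) = 1/(10*N) (O(N) = 1/(5*(N + N)) = 1/(5*((2*N))) = (1/(2*N))/5 = 1/(10*N))
m(Q) = 1/10 + 2*Q (m(Q) = ((1/10)/1 + Q) + Q = ((1/10)*1 + Q) + Q = (1/10 + Q) + Q = 1/10 + 2*Q)
sqrt((d/(-23990) + 11739/(-25042)) + m(22)) = sqrt((-8225/(-23990) + 11739/(-25042)) + (1/10 + 2*22)) = sqrt((-8225*(-1/23990) + 11739*(-1/25042)) + (1/10 + 44)) = sqrt((1645/4798 - 11739/25042) + 441/10) = sqrt(-3782408/30037879 + 441/10) = sqrt(13208880559/300378790) = 7*sqrt(80972807338100890)/300378790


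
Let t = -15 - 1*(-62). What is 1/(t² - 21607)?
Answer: -1/19398 ≈ -5.1552e-5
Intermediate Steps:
t = 47 (t = -15 + 62 = 47)
1/(t² - 21607) = 1/(47² - 21607) = 1/(2209 - 21607) = 1/(-19398) = -1/19398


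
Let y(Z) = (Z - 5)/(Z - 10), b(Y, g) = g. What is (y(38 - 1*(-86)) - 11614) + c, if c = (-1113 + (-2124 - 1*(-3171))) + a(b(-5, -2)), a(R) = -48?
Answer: -1336873/114 ≈ -11727.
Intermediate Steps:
y(Z) = (-5 + Z)/(-10 + Z)
c = -114 (c = (-1113 + (-2124 - 1*(-3171))) - 48 = (-1113 + (-2124 + 3171)) - 48 = (-1113 + 1047) - 48 = -66 - 48 = -114)
(y(38 - 1*(-86)) - 11614) + c = ((-5 + (38 - 1*(-86)))/(-10 + (38 - 1*(-86))) - 11614) - 114 = ((-5 + (38 + 86))/(-10 + (38 + 86)) - 11614) - 114 = ((-5 + 124)/(-10 + 124) - 11614) - 114 = (119/114 - 11614) - 114 = -1323877/114 - 114 = -1336873/114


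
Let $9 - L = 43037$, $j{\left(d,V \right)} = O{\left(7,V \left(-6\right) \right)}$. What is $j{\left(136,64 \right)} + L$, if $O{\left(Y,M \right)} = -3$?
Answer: $-43031$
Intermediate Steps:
$j{\left(d,V \right)} = -3$
$L = -43028$ ($L = 9 - 43037 = -43028$)
$j{\left(136,64 \right)} + L = -3 - 43028 = -43031$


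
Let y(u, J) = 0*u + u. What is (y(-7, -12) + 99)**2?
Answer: 8464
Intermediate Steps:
y(u, J) = u (y(u, J) = 0 + u = u)
(y(-7, -12) + 99)**2 = (-7 + 99)**2 = 92**2 = 8464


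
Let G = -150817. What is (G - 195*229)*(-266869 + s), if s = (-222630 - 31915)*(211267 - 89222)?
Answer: 6072574473607968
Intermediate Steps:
s = -31065944525 (s = -254545*122045 = -31065944525)
(G - 195*229)*(-266869 + s) = (-150817 - 195*229)*(-266869 - 31065944525) = (-150817 - 44655)*(-31066211394) = -195472*(-31066211394) = 6072574473607968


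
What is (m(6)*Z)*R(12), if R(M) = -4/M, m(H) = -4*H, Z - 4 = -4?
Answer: 0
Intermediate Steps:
Z = 0 (Z = 4 - 4 = 0)
(m(6)*Z)*R(12) = (-4*6*0)*(-4/12) = (-24*0)*(-4*1/12) = 0*(-⅓) = 0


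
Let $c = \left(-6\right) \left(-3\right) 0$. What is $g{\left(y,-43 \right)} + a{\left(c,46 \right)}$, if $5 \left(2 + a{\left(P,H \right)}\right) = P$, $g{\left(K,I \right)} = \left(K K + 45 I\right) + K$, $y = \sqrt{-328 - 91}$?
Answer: $-2356 + i \sqrt{419} \approx -2356.0 + 20.469 i$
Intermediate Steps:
$y = i \sqrt{419}$ ($y = \sqrt{-419} = i \sqrt{419} \approx 20.469 i$)
$c = 0$ ($c = 18 \cdot 0 = 0$)
$g{\left(K,I \right)} = K + K^{2} + 45 I$ ($g{\left(K,I \right)} = \left(K^{2} + 45 I\right) + K = K + K^{2} + 45 I$)
$a{\left(P,H \right)} = -2 + \frac{P}{5}$
$g{\left(y,-43 \right)} + a{\left(c,46 \right)} = \left(i \sqrt{419} + \left(i \sqrt{419}\right)^{2} + 45 \left(-43\right)\right) + \left(-2 + \frac{1}{5} \cdot 0\right) = \left(i \sqrt{419} - 419 - 1935\right) + \left(-2 + 0\right) = \left(-2354 + i \sqrt{419}\right) - 2 = -2356 + i \sqrt{419}$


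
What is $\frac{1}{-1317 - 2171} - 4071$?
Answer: $- \frac{14199649}{3488} \approx -4071.0$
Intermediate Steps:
$\frac{1}{-1317 - 2171} - 4071 = \frac{1}{-3488} - 4071 = - \frac{1}{3488} - 4071 = - \frac{14199649}{3488}$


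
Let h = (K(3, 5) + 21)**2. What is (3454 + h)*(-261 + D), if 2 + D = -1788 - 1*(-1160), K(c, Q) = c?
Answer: -3590730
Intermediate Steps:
D = -630 (D = -2 + (-1788 - 1*(-1160)) = -2 + (-1788 + 1160) = -2 - 628 = -630)
h = 576 (h = (3 + 21)**2 = 24**2 = 576)
(3454 + h)*(-261 + D) = (3454 + 576)*(-261 - 630) = 4030*(-891) = -3590730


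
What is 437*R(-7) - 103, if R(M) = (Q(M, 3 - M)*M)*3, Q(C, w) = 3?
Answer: -27634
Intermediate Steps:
R(M) = 9*M (R(M) = (3*M)*3 = 9*M)
437*R(-7) - 103 = 437*(9*(-7)) - 103 = 437*(-63) - 103 = -27531 - 103 = -27634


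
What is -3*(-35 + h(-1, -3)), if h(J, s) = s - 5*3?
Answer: 159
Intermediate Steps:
h(J, s) = -15 + s (h(J, s) = s - 15 = -15 + s)
-3*(-35 + h(-1, -3)) = -3*(-35 + (-15 - 3)) = -3*(-35 - 18) = -3*(-53) = 159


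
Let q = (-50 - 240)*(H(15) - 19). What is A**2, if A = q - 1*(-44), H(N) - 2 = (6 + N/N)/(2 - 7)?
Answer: 28944400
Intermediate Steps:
H(N) = 3/5 (H(N) = 2 + (6 + N/N)/(2 - 7) = 2 + (6 + 1)/(-5) = 2 + 7*(-1/5) = 2 - 7/5 = 3/5)
q = 5336 (q = (-50 - 240)*(3/5 - 19) = -290*(-92/5) = 5336)
A = 5380 (A = 5336 - 1*(-44) = 5336 + 44 = 5380)
A**2 = 5380**2 = 28944400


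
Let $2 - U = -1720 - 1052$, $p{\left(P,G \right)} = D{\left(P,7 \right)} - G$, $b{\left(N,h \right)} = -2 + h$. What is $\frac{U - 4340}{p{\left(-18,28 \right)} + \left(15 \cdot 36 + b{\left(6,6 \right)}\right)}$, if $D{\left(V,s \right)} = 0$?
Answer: $- \frac{261}{86} \approx -3.0349$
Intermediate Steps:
$p{\left(P,G \right)} = - G$ ($p{\left(P,G \right)} = 0 - G = - G$)
$U = 2774$ ($U = 2 - \left(-1720 - 1052\right) = 2 - -2772 = 2 + 2772 = 2774$)
$\frac{U - 4340}{p{\left(-18,28 \right)} + \left(15 \cdot 36 + b{\left(6,6 \right)}\right)} = \frac{2774 - 4340}{\left(-1\right) 28 + \left(15 \cdot 36 + \left(-2 + 6\right)\right)} = - \frac{1566}{-28 + \left(540 + 4\right)} = - \frac{1566}{-28 + 544} = - \frac{1566}{516} = \left(-1566\right) \frac{1}{516} = - \frac{261}{86}$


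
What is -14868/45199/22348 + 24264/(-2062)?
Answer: -437665589649/37193592029 ≈ -11.767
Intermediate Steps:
-14868/45199/22348 + 24264/(-2062) = -14868*1/45199*(1/22348) + 24264*(-1/2062) = -2124/6457*1/22348 - 12132/1031 = -531/36075259 - 12132/1031 = -437665589649/37193592029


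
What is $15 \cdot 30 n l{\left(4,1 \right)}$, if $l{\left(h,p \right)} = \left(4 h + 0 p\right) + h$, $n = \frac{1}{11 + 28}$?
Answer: $\frac{3000}{13} \approx 230.77$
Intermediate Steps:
$n = \frac{1}{39} \approx 0.025641$
$l{\left(h,p \right)} = 5 h$ ($l{\left(h,p \right)} = \left(4 h + 0\right) + h = 4 h + h = 5 h$)
$15 \cdot 30 n l{\left(4,1 \right)} = 15 \cdot 30 \cdot \frac{1}{39} \cdot 5 \cdot 4 = 15 \cdot \frac{10}{13} \cdot 20 = 15 \cdot \frac{200}{13} = \frac{3000}{13}$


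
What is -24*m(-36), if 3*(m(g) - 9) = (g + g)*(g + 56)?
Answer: 11304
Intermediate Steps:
m(g) = 9 + 2*g*(56 + g)/3 (m(g) = 9 + ((g + g)*(g + 56))/3 = 9 + ((2*g)*(56 + g))/3 = 9 + (2*g*(56 + g))/3 = 9 + 2*g*(56 + g)/3)
-24*m(-36) = -24*(9 + (⅔)*(-36)² + (112/3)*(-36)) = -24*(9 + (⅔)*1296 - 1344) = -24*(9 + 864 - 1344) = -24*(-471) = 11304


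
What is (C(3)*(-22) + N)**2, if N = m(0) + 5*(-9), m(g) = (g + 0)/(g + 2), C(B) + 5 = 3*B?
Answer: 17689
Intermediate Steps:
C(B) = -5 + 3*B
m(g) = g/(2 + g)
N = -45 (N = 0/(2 + 0) + 5*(-9) = 0/2 - 45 = 0*(1/2) - 45 = 0 - 45 = -45)
(C(3)*(-22) + N)**2 = ((-5 + 3*3)*(-22) - 45)**2 = ((-5 + 9)*(-22) - 45)**2 = (4*(-22) - 45)**2 = (-88 - 45)**2 = (-133)**2 = 17689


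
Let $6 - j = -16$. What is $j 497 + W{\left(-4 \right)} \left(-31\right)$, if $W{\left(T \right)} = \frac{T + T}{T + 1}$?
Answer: $\frac{32554}{3} \approx 10851.0$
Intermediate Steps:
$j = 22$ ($j = 6 - -16 = 6 + 16 = 22$)
$W{\left(T \right)} = \frac{2 T}{1 + T}$
$j 497 + W{\left(-4 \right)} \left(-31\right) = 22 \cdot 497 + 2 \left(-4\right) \frac{1}{1 - 4} \left(-31\right) = 10934 + 2 \left(-4\right) \frac{1}{-3} \left(-31\right) = 10934 + 2 \left(-4\right) \left(- \frac{1}{3}\right) \left(-31\right) = 10934 + \frac{8}{3} \left(-31\right) = 10934 - \frac{248}{3} = \frac{32554}{3}$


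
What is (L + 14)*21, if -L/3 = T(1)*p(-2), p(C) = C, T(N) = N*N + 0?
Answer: 420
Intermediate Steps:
T(N) = N**2 (T(N) = N**2 + 0 = N**2)
L = 6 (L = -3*1**2*(-2) = -3*(-2) = 6)
(L + 14)*21 = (6 + 14)*21 = 20*21 = 420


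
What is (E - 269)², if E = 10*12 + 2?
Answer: 21609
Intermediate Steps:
E = 122 (E = 120 + 2 = 122)
(E - 269)² = (122 - 269)² = (-147)² = 21609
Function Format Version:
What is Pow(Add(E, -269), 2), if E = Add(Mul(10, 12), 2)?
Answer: 21609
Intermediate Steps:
E = 122 (E = Add(120, 2) = 122)
Pow(Add(E, -269), 2) = Pow(Add(122, -269), 2) = Pow(-147, 2) = 21609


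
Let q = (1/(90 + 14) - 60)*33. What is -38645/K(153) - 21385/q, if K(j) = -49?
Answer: 8065481075/10088463 ≈ 799.48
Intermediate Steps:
q = -205887/104 (q = (1/104 - 60)*33 = -6239/104*33 = -205887/104 ≈ -1979.7)
-38645/K(153) - 21385/q = -38645/(-49) - 21385/(-205887/104) = -38645*(-1/49) - 21385*(-104/205887) = 38645/49 + 2224040/205887 = 8065481075/10088463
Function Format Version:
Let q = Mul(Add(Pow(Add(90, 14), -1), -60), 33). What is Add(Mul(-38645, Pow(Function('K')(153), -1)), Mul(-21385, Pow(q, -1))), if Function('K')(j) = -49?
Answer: Rational(8065481075, 10088463) ≈ 799.48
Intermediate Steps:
q = Rational(-205887, 104) (q = Mul(Add(Pow(104, -1), -60), 33) = Mul(Add(Rational(1, 104), -60), 33) = Mul(Rational(-6239, 104), 33) = Rational(-205887, 104) ≈ -1979.7)
Add(Mul(-38645, Pow(Function('K')(153), -1)), Mul(-21385, Pow(q, -1))) = Add(Mul(-38645, Pow(-49, -1)), Mul(-21385, Pow(Rational(-205887, 104), -1))) = Add(Mul(-38645, Rational(-1, 49)), Mul(-21385, Rational(-104, 205887))) = Add(Rational(38645, 49), Rational(2224040, 205887)) = Rational(8065481075, 10088463)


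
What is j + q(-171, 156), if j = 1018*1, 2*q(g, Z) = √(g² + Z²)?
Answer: 1018 + 3*√5953/2 ≈ 1133.7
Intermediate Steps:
q(g, Z) = √(Z² + g²)/2 (q(g, Z) = √(g² + Z²)/2 = √(Z² + g²)/2)
j = 1018
j + q(-171, 156) = 1018 + √(156² + (-171)²)/2 = 1018 + √(24336 + 29241)/2 = 1018 + √53577/2 = 1018 + (3*√5953)/2 = 1018 + 3*√5953/2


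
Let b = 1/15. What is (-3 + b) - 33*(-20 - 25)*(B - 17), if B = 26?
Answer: 200431/15 ≈ 13362.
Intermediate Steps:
b = 1/15 ≈ 0.066667
(-3 + b) - 33*(-20 - 25)*(B - 17) = (-3 + 1/15) - 33*(-20 - 25)*(26 - 17) = -44/15 - (-1485)*9 = -44/15 - 33*(-405) = -44/15 + 13365 = 200431/15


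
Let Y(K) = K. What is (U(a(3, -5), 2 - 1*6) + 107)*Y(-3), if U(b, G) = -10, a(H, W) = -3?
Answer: -291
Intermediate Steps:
(U(a(3, -5), 2 - 1*6) + 107)*Y(-3) = (-10 + 107)*(-3) = 97*(-3) = -291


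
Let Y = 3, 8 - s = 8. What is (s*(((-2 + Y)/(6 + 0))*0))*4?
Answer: 0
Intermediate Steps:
s = 0 (s = 8 - 1*8 = 8 - 8 = 0)
(s*(((-2 + Y)/(6 + 0))*0))*4 = (0*(((-2 + 3)/(6 + 0))*0))*4 = (0*((1/6)*0))*4 = (0*((1*(⅙))*0))*4 = (0*((⅙)*0))*4 = (0*0)*4 = 0*4 = 0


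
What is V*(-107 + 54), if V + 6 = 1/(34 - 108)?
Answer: 23585/74 ≈ 318.72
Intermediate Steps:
V = -445/74 (V = -6 + 1/(34 - 108) = -6 + 1/(-74) = -6 - 1/74 = -445/74 ≈ -6.0135)
V*(-107 + 54) = -445*(-107 + 54)/74 = -445/74*(-53) = 23585/74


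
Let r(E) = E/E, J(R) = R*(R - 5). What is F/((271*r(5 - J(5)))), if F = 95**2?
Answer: 9025/271 ≈ 33.303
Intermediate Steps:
J(R) = R*(-5 + R)
r(E) = 1
F = 9025
F/((271*r(5 - J(5)))) = 9025/((271*1)) = 9025/271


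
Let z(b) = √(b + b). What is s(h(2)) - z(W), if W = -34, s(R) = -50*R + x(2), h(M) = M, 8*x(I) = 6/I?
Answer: -797/8 - 2*I*√17 ≈ -99.625 - 8.2462*I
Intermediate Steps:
x(I) = 3/(4*I) (x(I) = (6/I)/8 = 3/(4*I))
s(R) = 3/8 - 50*R (s(R) = -50*R + (¾)/2 = -50*R + (¾)*(½) = -50*R + 3/8 = 3/8 - 50*R)
z(b) = √2*√b (z(b) = √(2*b) = √2*√b)
s(h(2)) - z(W) = (3/8 - 50*2) - √2*√(-34) = (3/8 - 100) - √2*I*√34 = -797/8 - 2*I*√17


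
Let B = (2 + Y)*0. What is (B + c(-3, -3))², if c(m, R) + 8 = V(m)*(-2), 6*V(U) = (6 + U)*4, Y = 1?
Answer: 144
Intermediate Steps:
V(U) = 4 + 2*U/3 (V(U) = ((6 + U)*4)/6 = (24 + 4*U)/6 = 4 + 2*U/3)
B = 0 (B = (2 + 1)*0 = 3*0 = 0)
c(m, R) = -16 - 4*m/3 (c(m, R) = -8 + (4 + 2*m/3)*(-2) = -8 + (-8 - 4*m/3) = -16 - 4*m/3)
(B + c(-3, -3))² = (0 + (-16 - 4/3*(-3)))² = (0 + (-16 + 4))² = (0 - 12)² = (-12)² = 144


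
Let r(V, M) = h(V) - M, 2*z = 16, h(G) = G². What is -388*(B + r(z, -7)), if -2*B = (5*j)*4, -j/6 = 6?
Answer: -167228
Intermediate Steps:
j = -36 (j = -6*6 = -36)
z = 8 (z = (½)*16 = 8)
B = 360 (B = -5*(-36)*4/2 = -(-90)*4 = -½*(-720) = 360)
r(V, M) = V² - M
-388*(B + r(z, -7)) = -388*(360 + (8² - 1*(-7))) = -388*(360 + (64 + 7)) = -388*(360 + 71) = -388*431 = -167228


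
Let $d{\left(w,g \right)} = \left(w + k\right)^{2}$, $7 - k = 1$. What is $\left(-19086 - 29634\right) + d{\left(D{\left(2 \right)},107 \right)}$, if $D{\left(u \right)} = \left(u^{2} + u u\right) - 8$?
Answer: $-48684$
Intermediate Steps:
$k = 6$ ($k = 7 - 1 = 6$)
$D{\left(u \right)} = -8 + 2 u^{2}$ ($D{\left(u \right)} = \left(u^{2} + u^{2}\right) - 8 = 2 u^{2} - 8 = -8 + 2 u^{2}$)
$d{\left(w,g \right)} = \left(6 + w\right)^{2}$ ($d{\left(w,g \right)} = \left(w + 6\right)^{2} = \left(6 + w\right)^{2}$)
$\left(-19086 - 29634\right) + d{\left(D{\left(2 \right)},107 \right)} = \left(-19086 - 29634\right) + \left(6 - \left(8 - 2 \cdot 2^{2}\right)\right)^{2} = -48720 + \left(6 + \left(-8 + 2 \cdot 4\right)\right)^{2} = -48720 + \left(6 + \left(-8 + 8\right)\right)^{2} = -48720 + \left(6 + 0\right)^{2} = -48720 + 6^{2} = -48720 + 36 = -48684$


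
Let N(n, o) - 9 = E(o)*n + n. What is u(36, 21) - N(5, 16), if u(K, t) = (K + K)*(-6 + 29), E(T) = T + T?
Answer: 1482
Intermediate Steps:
E(T) = 2*T
u(K, t) = 46*K (u(K, t) = (2*K)*23 = 46*K)
N(n, o) = 9 + n + 2*n*o (N(n, o) = 9 + ((2*o)*n + n) = 9 + (2*n*o + n) = 9 + (n + 2*n*o) = 9 + n + 2*n*o)
u(36, 21) - N(5, 16) = 46*36 - (9 + 5 + 2*5*16) = 1656 - (9 + 5 + 160) = 1656 - 1*174 = 1656 - 174 = 1482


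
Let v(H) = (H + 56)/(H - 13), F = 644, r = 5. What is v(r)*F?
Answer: -9821/2 ≈ -4910.5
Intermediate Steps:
v(H) = (56 + H)/(-13 + H)
v(r)*F = ((56 + 5)/(-13 + 5))*644 = (61/(-8))*644 = -1/8*61*644 = -61/8*644 = -9821/2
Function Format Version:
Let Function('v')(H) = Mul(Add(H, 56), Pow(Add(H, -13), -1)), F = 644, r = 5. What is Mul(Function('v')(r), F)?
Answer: Rational(-9821, 2) ≈ -4910.5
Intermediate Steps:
Function('v')(H) = Mul(Pow(Add(-13, H), -1), Add(56, H)) (Function('v')(H) = Mul(Add(56, H), Pow(Add(-13, H), -1)) = Mul(Pow(Add(-13, H), -1), Add(56, H)))
Mul(Function('v')(r), F) = Mul(Mul(Pow(Add(-13, 5), -1), Add(56, 5)), 644) = Mul(Mul(Pow(-8, -1), 61), 644) = Mul(Mul(Rational(-1, 8), 61), 644) = Mul(Rational(-61, 8), 644) = Rational(-9821, 2)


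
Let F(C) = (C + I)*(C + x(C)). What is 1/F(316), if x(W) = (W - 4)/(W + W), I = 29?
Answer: 79/8626035 ≈ 9.1583e-6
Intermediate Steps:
x(W) = (-4 + W)/(2*W) (x(W) = (-4 + W)/((2*W)) = (-4 + W)*(1/(2*W)) = (-4 + W)/(2*W))
F(C) = (29 + C)*(C + (-4 + C)/(2*C)) (F(C) = (C + 29)*(C + (-4 + C)/(2*C)) = (29 + C)*(C + (-4 + C)/(2*C)))
1/F(316) = 1/(25/2 + 316² - 58/316 + (59/2)*316) = 1/(25/2 + 99856 - 58*1/316 + 9322) = 1/(25/2 + 99856 - 29/158 + 9322) = 1/(8626035/79) = 79/8626035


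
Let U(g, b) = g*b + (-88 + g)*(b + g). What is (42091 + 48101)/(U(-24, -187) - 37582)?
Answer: -15032/1577 ≈ -9.5320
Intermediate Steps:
U(g, b) = b*g + (-88 + g)*(b + g)
(42091 + 48101)/(U(-24, -187) - 37582) = (42091 + 48101)/(((-24)² - 88*(-187) - 88*(-24) + 2*(-187)*(-24)) - 37582) = 90192/((576 + 16456 + 2112 + 8976) - 37582) = 90192/(28120 - 37582) = 90192/(-9462) = 90192*(-1/9462) = -15032/1577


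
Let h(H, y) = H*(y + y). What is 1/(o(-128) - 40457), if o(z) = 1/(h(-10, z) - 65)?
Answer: -2495/100940214 ≈ -2.4718e-5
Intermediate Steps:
h(H, y) = 2*H*y (h(H, y) = H*(2*y) = 2*H*y)
o(z) = 1/(-65 - 20*z) (o(z) = 1/(2*(-10)*z - 65) = 1/(-20*z - 65) = 1/(-65 - 20*z))
1/(o(-128) - 40457) = 1/(-1/(65 + 20*(-128)) - 40457) = 1/(-1/(65 - 2560) - 40457) = 1/(-1/(-2495) - 40457) = 1/(-1*(-1/2495) - 40457) = 1/(1/2495 - 40457) = 1/(-100940214/2495) = -2495/100940214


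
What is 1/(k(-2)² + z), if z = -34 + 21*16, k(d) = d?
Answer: 1/306 ≈ 0.0032680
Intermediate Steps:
z = 302 (z = -34 + 336 = 302)
1/(k(-2)² + z) = 1/((-2)² + 302) = 1/(4 + 302) = 1/306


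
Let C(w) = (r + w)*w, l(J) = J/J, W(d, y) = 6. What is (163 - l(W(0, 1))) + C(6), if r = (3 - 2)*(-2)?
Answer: 186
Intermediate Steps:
r = -2 (r = 1*(-2) = -2)
l(J) = 1
C(w) = w*(-2 + w) (C(w) = (-2 + w)*w = w*(-2 + w))
(163 - l(W(0, 1))) + C(6) = (163 - 1*1) + 6*(-2 + 6) = (163 - 1) + 6*4 = 162 + 24 = 186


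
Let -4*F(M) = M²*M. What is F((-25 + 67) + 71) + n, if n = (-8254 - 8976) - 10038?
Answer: -1551969/4 ≈ -3.8799e+5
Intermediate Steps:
F(M) = -M³/4 (F(M) = -M²*M/4 = -M³/4)
n = -27268 (n = -17230 - 10038 = -27268)
F((-25 + 67) + 71) + n = -((-25 + 67) + 71)³/4 - 27268 = -(42 + 71)³/4 - 27268 = -¼*113³ - 27268 = -¼*1442897 - 27268 = -1442897/4 - 27268 = -1551969/4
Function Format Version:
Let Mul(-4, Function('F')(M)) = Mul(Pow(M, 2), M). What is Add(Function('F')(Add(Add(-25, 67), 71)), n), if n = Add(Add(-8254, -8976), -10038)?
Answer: Rational(-1551969, 4) ≈ -3.8799e+5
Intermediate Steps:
Function('F')(M) = Mul(Rational(-1, 4), Pow(M, 3)) (Function('F')(M) = Mul(Rational(-1, 4), Mul(Pow(M, 2), M)) = Mul(Rational(-1, 4), Pow(M, 3)))
n = -27268 (n = Add(-17230, -10038) = -27268)
Add(Function('F')(Add(Add(-25, 67), 71)), n) = Add(Mul(Rational(-1, 4), Pow(Add(Add(-25, 67), 71), 3)), -27268) = Add(Mul(Rational(-1, 4), Pow(Add(42, 71), 3)), -27268) = Add(Mul(Rational(-1, 4), Pow(113, 3)), -27268) = Add(Mul(Rational(-1, 4), 1442897), -27268) = Add(Rational(-1442897, 4), -27268) = Rational(-1551969, 4)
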